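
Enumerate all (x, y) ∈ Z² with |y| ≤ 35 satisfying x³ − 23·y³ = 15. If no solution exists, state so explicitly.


The equation is x³ - 23y³ = 15. For fixed y, x³ = 23·y³ + 15, so a solution requires the RHS to be a perfect cube.
Strategy: iterate y from -35 to 35, compute RHS = 23·y³ + 15, and check whether it is a (positive or negative) perfect cube.
Check small values of y:
  y = 0: RHS = 15 is not a perfect cube.
  y = 1: RHS = 38 is not a perfect cube.
  y = -1: RHS = -8 = (-2)³ ⇒ x = -2 works.
  y = 2: RHS = 199 is not a perfect cube.
  y = -2: RHS = -169 is not a perfect cube.
  y = 3: RHS = 636 is not a perfect cube.
  y = -3: RHS = -606 is not a perfect cube.
Continuing the search up to |y| = 35 finds no further solutions beyond those listed.
Collected solutions: (-2, -1).

Solutions (with |y| ≤ 35): (-2, -1).


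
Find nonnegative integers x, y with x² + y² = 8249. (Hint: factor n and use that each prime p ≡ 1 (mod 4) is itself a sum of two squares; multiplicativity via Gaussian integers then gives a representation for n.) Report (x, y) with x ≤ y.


Step 1: Factor n = 8249 = 73 · 113.
Step 2: Check the mod-4 condition on each prime factor: 73 ≡ 1 (mod 4), exponent 1; 113 ≡ 1 (mod 4), exponent 1.
All primes ≡ 3 (mod 4) appear to even exponent (or don't appear), so by the two-squares theorem n IS expressible as a sum of two squares.
Step 3: Build a representation. Here n = 73 · 113 is a product of primes ≡ 1 (mod 4). Each prime p ≡ 1 (mod 4) is itself a sum of two squares; find a² by testing p − a² for a perfect square:
  73: 73 − 1² = 72, 73 − 2² = 69, 73 − 3² = 64 = 8² ⇒ 73 = 3² + 8².
  113: 113 − 1² = 112, 113 − 2² = 109, 113 − 3² = 104, 113 − 4² = 97, 113 − 5² = 88, 113 − 6² = 77, 113 − 7² = 64 = 8² ⇒ 113 = 7² + 8².
  Combine using the Brahmagupta–Fibonacci identity (a² + b²)(c² + d²) = (ac − bd)² + (ad + bc)² = (ac + bd)² + (ad − bc)²:
  73 · 113 = 8249: from (3² + 8²)(7² + 8²), take (3·7 − 8·8, 3·8 + 8·7) = (21 − 64, 24 + 56) = (-43, 80); dropping signs (only squares matter) gives (43, 80); check 43² + 80² = 1849 + 6400 = 8249 ✓.
Step 4: Order so x ≤ y and verify: 43² + 80² = 1849 + 6400 = 8249 = n. ✓

n = 8249 = 43² + 80² (one valid representation with x ≤ y).


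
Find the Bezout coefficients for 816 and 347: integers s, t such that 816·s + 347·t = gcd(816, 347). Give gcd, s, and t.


Euclidean algorithm on (816, 347) — divide until remainder is 0:
  816 = 2 · 347 + 122
  347 = 2 · 122 + 103
  122 = 1 · 103 + 19
  103 = 5 · 19 + 8
  19 = 2 · 8 + 3
  8 = 2 · 3 + 2
  3 = 1 · 2 + 1
  2 = 2 · 1 + 0
gcd(816, 347) = 1.
Track Bezout coefficients alongside the remainders: start with r₀ = 816 = a·1 + b·0 (s = 1, t = 0) and r₁ = 347 = a·0 + b·1 (s = 0, t = 1); each new remainder r_{k+1} = r_{k-1} − q_k·r_k inherits s_{k+1} = s_{k-1} − q_k·s_k, t_{k+1} = t_{k-1} − q_k·t_k, so r_k = a·s_k + b·t_k at every step:
  q = 2: r = 122, s = 1 − 2·0 = 1, t = 0 − 2·1 = -2  (check: 816·1 + 347·(-2) = 122)
  q = 2: r = 103, s = 0 − 2·1 = -2, t = 1 − 2·(-2) = 5  (check: 816·(-2) + 347·5 = 103)
  q = 1: r = 19, s = 1 − 1·(-2) = 3, t = -2 − 1·5 = -7  (check: 816·3 + 347·(-7) = 19)
  q = 5: r = 8, s = -2 − 5·3 = -17, t = 5 − 5·(-7) = 40  (check: 816·(-17) + 347·40 = 8)
  q = 2: r = 3, s = 3 − 2·(-17) = 37, t = -7 − 2·40 = -87  (check: 816·37 + 347·(-87) = 3)
  q = 2: r = 2, s = -17 − 2·37 = -91, t = 40 − 2·(-87) = 214  (check: 816·(-91) + 347·214 = 2)
  q = 1: r = 1, s = 37 − 1·(-91) = 128, t = -87 − 1·214 = -301  (check: 816·128 + 347·(-301) = 1)
The row with r = 1 (the gcd) gives the Bezout coefficients s = 128, t = -301.
Result: 816 · (128) + 347 · (-301) = 1.

gcd(816, 347) = 1; s = 128, t = -301 (check: 816·128 + 347·(-301) = 1).


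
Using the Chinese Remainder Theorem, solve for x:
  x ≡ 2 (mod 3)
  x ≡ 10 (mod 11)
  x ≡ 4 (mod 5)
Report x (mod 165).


Moduli 3, 11, 5 are pairwise coprime; by CRT there is a unique solution modulo M = 3 · 11 · 5 = 165.
Solve pairwise, accumulating the modulus:
  Start with x ≡ 2 (mod 3).
  Combine with x ≡ 10 (mod 11): since gcd(3, 11) = 1, we get a unique residue mod 33.
    Write x = 2 + 3·t and substitute into x ≡ 10 (mod 11): 3·t ≡ 10 − 2 = 8 (mod 11).
    The inverse of 3 mod 11 is 4 (since 3·4 = 12 = 1·11 + 1), so t ≡ 4·8 = 32 ≡ 10 (mod 11).
    Then x = 2 + 3·10 = 32, valid modulo lcm(3, 11) = 33: x ≡ 32 (mod 33).
  Combine with x ≡ 4 (mod 5): since gcd(33, 5) = 1, we get a unique residue mod 165.
    Write x = 32 + 33·t and substitute into x ≡ 4 (mod 5): 33·t ≡ 4 − 32 = -28 (mod 5).
    Reduce coefficients mod 5: 3·t ≡ 2 (mod 5).
    The inverse of 3 mod 5 is 2 (since 3·2 = 6 = 1·5 + 1), so t ≡ 2·2 = 4 ≡ 4 (mod 5).
    Then x = 32 + 33·4 = 164, valid modulo lcm(33, 5) = 165: x ≡ 164 (mod 165).
Verify: 164 mod 3 = 2 ✓, 164 mod 11 = 10 ✓, 164 mod 5 = 4 ✓.

x ≡ 164 (mod 165).


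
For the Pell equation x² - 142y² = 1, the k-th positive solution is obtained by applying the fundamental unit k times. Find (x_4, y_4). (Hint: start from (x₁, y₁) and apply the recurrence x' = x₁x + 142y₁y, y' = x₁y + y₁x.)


Step 1: Find the fundamental solution (x₁, y₁) of x² - 142y² = 1.
  Expand √142 as a continued fraction. a₀ = ⌊√142⌋ = 11; iterate m_{k+1} = d_k·a_k − m_k, d_{k+1} = (142 − m_{k+1}²)/d_k, a_{k+1} = ⌊(a₀ + m_{k+1})/d_{k+1}⌋ (starting m₀ = 0, d₀ = 1), with convergents p_k = a_k·p_{k-1} + p_{k-2}, q_k = a_k·q_{k-1} + q_{k-2} (p₋₁ = 1, q₋₁ = 0):
  k = 0: a₀ = 11; p₀/q₀ = 11/1; p₀² − 142·q₀² = 121 − 142 = -21.
  k = 1: m = 11, d = 21, a = ⌊(11 + 11)/21⌋ = 1; p/q = (1·11 + 1)/(1·1 + 0) = 12/1; p² − 142·q² = 144 − 142 = 2.
  k = 2: m = 10, d = 2, a = ⌊(11 + 10)/2⌋ = 10; p/q = (10·12 + 11)/(10·1 + 1) = 131/11; p² − 142·q² = 17161 − 17182 = -21.
  k = 3: m = 10, d = 21, a = ⌊(11 + 10)/21⌋ = 1; p/q = (1·131 + 12)/(1·11 + 1) = 143/12; p² − 142·q² = 20449 − 20448 = 1.
  The first convergent with p² − 142·q² = 1 gives the fundamental solution (x₁, y₁) = (143, 12).
Step 2: Apply the recurrence (x_{n+1}, y_{n+1}) = (x₁x_n + 142y₁y_n, x₁y_n + y₁x_n) repeatedly.
  From (x_1, y_1) = (143, 12): x_2 = 143·143 + 142·12·12 = 40897; y_2 = 143·12 + 12·143 = 3432.
  From (x_2, y_2) = (40897, 3432): x_3 = 143·40897 + 142·12·3432 = 11696399; y_3 = 143·3432 + 12·40897 = 981540.
  From (x_3, y_3) = (11696399, 981540): x_4 = 143·11696399 + 142·12·981540 = 3345129217; y_4 = 143·981540 + 12·11696399 = 280717008.
Step 3: Verify x_4² - 142·y_4² = 11189889478427033089 - 11189889478427033088 = 1 (should be 1). ✓

(x_1, y_1) = (143, 12); (x_4, y_4) = (3345129217, 280717008).


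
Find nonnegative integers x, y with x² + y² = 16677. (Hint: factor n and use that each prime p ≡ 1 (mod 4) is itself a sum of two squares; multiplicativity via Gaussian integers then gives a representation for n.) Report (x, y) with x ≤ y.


Step 1: Factor n = 16677 = 3^2 · 17 · 109.
Step 2: Check the mod-4 condition on each prime factor: 3 ≡ 3 (mod 4), exponent 2 (must be even); 17 ≡ 1 (mod 4), exponent 1; 109 ≡ 1 (mod 4), exponent 1.
All primes ≡ 3 (mod 4) appear to even exponent (or don't appear), so by the two-squares theorem n IS expressible as a sum of two squares.
Step 3: Build a representation. Group n = k² · m with k = 3 and m = 17 · 109 = 1853 (a product of primes ≡ 1 (mod 4)); a representation of m scales to one of n via (k·x)² + (k·y)² = k²(x² + y²). Each prime p ≡ 1 (mod 4) is itself a sum of two squares; find a² by testing p − a² for a perfect square:
  17: 17 − 1² = 16 = 4² ⇒ 17 = 1² + 4².
  109: 109 − 1² = 108, 109 − 2² = 105, 109 − 3² = 100 = 10² ⇒ 109 = 3² + 10².
  Combine using the Brahmagupta–Fibonacci identity (a² + b²)(c² + d²) = (ac − bd)² + (ad + bc)² = (ac + bd)² + (ad − bc)²:
  17 · 109 = 1853: from (1² + 4²)(3² + 10²), take (1·3 − 4·10, 1·10 + 4·3) = (3 − 40, 10 + 12) = (-37, 22); dropping signs (only squares matter) gives (37, 22); check 37² + 22² = 1369 + 484 = 1853 ✓.
  Scale by k = 3: (3·37, 3·22) = (111, 66).
Step 4: Order so x ≤ y and verify: 66² + 111² = 4356 + 12321 = 16677 = n. ✓

n = 16677 = 66² + 111² (one valid representation with x ≤ y).


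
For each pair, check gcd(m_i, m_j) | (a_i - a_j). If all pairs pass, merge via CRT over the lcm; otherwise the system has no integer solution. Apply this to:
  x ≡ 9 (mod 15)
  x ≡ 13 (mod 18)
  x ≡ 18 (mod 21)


Moduli 15, 18, 21 are not pairwise coprime, so CRT works modulo lcm(m_i) when all pairwise compatibility conditions hold.
Pairwise compatibility: gcd(m_i, m_j) must divide a_i - a_j for every pair.
Merge one congruence at a time:
  Start: x ≡ 9 (mod 15).
  Combine with x ≡ 13 (mod 18): gcd(15, 18) = 3, and 13 - 9 = 4 is NOT divisible by 3.
    ⇒ system is inconsistent (no integer solution).

No solution (the system is inconsistent).


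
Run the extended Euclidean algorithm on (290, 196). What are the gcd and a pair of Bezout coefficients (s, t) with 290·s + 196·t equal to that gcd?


Euclidean algorithm on (290, 196) — divide until remainder is 0:
  290 = 1 · 196 + 94
  196 = 2 · 94 + 8
  94 = 11 · 8 + 6
  8 = 1 · 6 + 2
  6 = 3 · 2 + 0
gcd(290, 196) = 2.
Track Bezout coefficients alongside the remainders: start with r₀ = 290 = a·1 + b·0 (s = 1, t = 0) and r₁ = 196 = a·0 + b·1 (s = 0, t = 1); each new remainder r_{k+1} = r_{k-1} − q_k·r_k inherits s_{k+1} = s_{k-1} − q_k·s_k, t_{k+1} = t_{k-1} − q_k·t_k, so r_k = a·s_k + b·t_k at every step:
  q = 1: r = 94, s = 1 − 1·0 = 1, t = 0 − 1·1 = -1  (check: 290·1 + 196·(-1) = 94)
  q = 2: r = 8, s = 0 − 2·1 = -2, t = 1 − 2·(-1) = 3  (check: 290·(-2) + 196·3 = 8)
  q = 11: r = 6, s = 1 − 11·(-2) = 23, t = -1 − 11·3 = -34  (check: 290·23 + 196·(-34) = 6)
  q = 1: r = 2, s = -2 − 1·23 = -25, t = 3 − 1·(-34) = 37  (check: 290·(-25) + 196·37 = 2)
The row with r = 2 (the gcd) gives the Bezout coefficients s = -25, t = 37.
Result: 290 · (-25) + 196 · (37) = 2.

gcd(290, 196) = 2; s = -25, t = 37 (check: 290·(-25) + 196·37 = 2).


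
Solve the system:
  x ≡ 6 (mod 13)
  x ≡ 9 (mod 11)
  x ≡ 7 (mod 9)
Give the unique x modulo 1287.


Moduli 13, 11, 9 are pairwise coprime; by CRT there is a unique solution modulo M = 13 · 11 · 9 = 1287.
Solve pairwise, accumulating the modulus:
  Start with x ≡ 6 (mod 13).
  Combine with x ≡ 9 (mod 11): since gcd(13, 11) = 1, we get a unique residue mod 143.
    Write x = 6 + 13·t and substitute into x ≡ 9 (mod 11): 13·t ≡ 9 − 6 = 3 (mod 11).
    Reduce coefficients mod 11: 2·t ≡ 3 (mod 11).
    The inverse of 2 mod 11 is 6 (since 2·6 = 12 = 1·11 + 1), so t ≡ 6·3 = 18 ≡ 7 (mod 11).
    Then x = 6 + 13·7 = 97, valid modulo lcm(13, 11) = 143: x ≡ 97 (mod 143).
  Combine with x ≡ 7 (mod 9): since gcd(143, 9) = 1, we get a unique residue mod 1287.
    Write x = 97 + 143·t and substitute into x ≡ 7 (mod 9): 143·t ≡ 7 − 97 = -90 (mod 9).
    Reduce coefficients mod 9: 8·t ≡ 0 (mod 9).
    The inverse of 8 mod 9 is 8 (since 8·8 = 64 = 7·9 + 1), so t ≡ 8·0 = 0 ≡ 0 (mod 9).
    Then x = 97 + 143·0 = 97, valid modulo lcm(143, 9) = 1287: x ≡ 97 (mod 1287).
Verify: 97 mod 13 = 6 ✓, 97 mod 11 = 9 ✓, 97 mod 9 = 7 ✓.

x ≡ 97 (mod 1287).


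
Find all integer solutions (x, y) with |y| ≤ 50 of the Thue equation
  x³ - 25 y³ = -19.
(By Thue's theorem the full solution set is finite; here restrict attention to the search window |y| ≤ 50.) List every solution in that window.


The equation is x³ - 25y³ = -19. For fixed y, x³ = 25·y³ − 19, so a solution requires the RHS to be a perfect cube.
Strategy: iterate y from -50 to 50, compute RHS = 25·y³ − 19, and check whether it is a (positive or negative) perfect cube.
Check small values of y:
  y = 0: RHS = -19 is not a perfect cube.
  y = 1: RHS = 6 is not a perfect cube.
  y = -1: RHS = -44 is not a perfect cube.
  y = 2: RHS = 181 is not a perfect cube.
  y = -2: RHS = -219 is not a perfect cube.
  y = 3: RHS = 656 is not a perfect cube.
  y = -3: RHS = -694 is not a perfect cube.
Continuing the search up to |y| = 50 finds no solutions either.
No (x, y) in the scanned range satisfies the equation.

No integer solutions with |y| ≤ 50.


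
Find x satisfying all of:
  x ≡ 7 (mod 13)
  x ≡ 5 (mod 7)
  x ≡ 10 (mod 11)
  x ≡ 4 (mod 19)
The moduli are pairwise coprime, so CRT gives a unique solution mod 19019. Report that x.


Product of moduli M = 13 · 7 · 11 · 19 = 19019.
Merge one congruence at a time:
  Start: x ≡ 7 (mod 13).
  Combine with x ≡ 5 (mod 7); new modulus lcm = 91.
    Write x = 7 + 13·t and substitute into x ≡ 5 (mod 7): 13·t ≡ 5 − 7 = -2 (mod 7).
    Reduce coefficients mod 7: 6·t ≡ 5 (mod 7).
    The inverse of 6 mod 7 is 6 (since 6·6 = 36 = 5·7 + 1), so t ≡ 6·5 = 30 ≡ 2 (mod 7).
    Then x = 7 + 13·2 = 33, valid modulo lcm(13, 7) = 91: x ≡ 33 (mod 91).
  Combine with x ≡ 10 (mod 11); new modulus lcm = 1001.
    Write x = 33 + 91·t and substitute into x ≡ 10 (mod 11): 91·t ≡ 10 − 33 = -23 (mod 11).
    Reduce coefficients mod 11: 3·t ≡ 10 (mod 11).
    The inverse of 3 mod 11 is 4 (since 3·4 = 12 = 1·11 + 1), so t ≡ 4·10 = 40 ≡ 7 (mod 11).
    Then x = 33 + 91·7 = 670, valid modulo lcm(91, 11) = 1001: x ≡ 670 (mod 1001).
  Combine with x ≡ 4 (mod 19); new modulus lcm = 19019.
    Write x = 670 + 1001·t and substitute into x ≡ 4 (mod 19): 1001·t ≡ 4 − 670 = -666 (mod 19).
    Reduce coefficients mod 19: 13·t ≡ 18 (mod 19).
    The inverse of 13 mod 19 is 3 (since 13·3 = 39 = 2·19 + 1), so t ≡ 3·18 = 54 ≡ 16 (mod 19).
    Then x = 670 + 1001·16 = 16686, valid modulo lcm(1001, 19) = 19019: x ≡ 16686 (mod 19019).
Verify against each original: 16686 mod 13 = 7, 16686 mod 7 = 5, 16686 mod 11 = 10, 16686 mod 19 = 4.

x ≡ 16686 (mod 19019).


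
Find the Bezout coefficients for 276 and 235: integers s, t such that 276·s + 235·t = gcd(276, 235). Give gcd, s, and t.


Euclidean algorithm on (276, 235) — divide until remainder is 0:
  276 = 1 · 235 + 41
  235 = 5 · 41 + 30
  41 = 1 · 30 + 11
  30 = 2 · 11 + 8
  11 = 1 · 8 + 3
  8 = 2 · 3 + 2
  3 = 1 · 2 + 1
  2 = 2 · 1 + 0
gcd(276, 235) = 1.
Track Bezout coefficients alongside the remainders: start with r₀ = 276 = a·1 + b·0 (s = 1, t = 0) and r₁ = 235 = a·0 + b·1 (s = 0, t = 1); each new remainder r_{k+1} = r_{k-1} − q_k·r_k inherits s_{k+1} = s_{k-1} − q_k·s_k, t_{k+1} = t_{k-1} − q_k·t_k, so r_k = a·s_k + b·t_k at every step:
  q = 1: r = 41, s = 1 − 1·0 = 1, t = 0 − 1·1 = -1  (check: 276·1 + 235·(-1) = 41)
  q = 5: r = 30, s = 0 − 5·1 = -5, t = 1 − 5·(-1) = 6  (check: 276·(-5) + 235·6 = 30)
  q = 1: r = 11, s = 1 − 1·(-5) = 6, t = -1 − 1·6 = -7  (check: 276·6 + 235·(-7) = 11)
  q = 2: r = 8, s = -5 − 2·6 = -17, t = 6 − 2·(-7) = 20  (check: 276·(-17) + 235·20 = 8)
  q = 1: r = 3, s = 6 − 1·(-17) = 23, t = -7 − 1·20 = -27  (check: 276·23 + 235·(-27) = 3)
  q = 2: r = 2, s = -17 − 2·23 = -63, t = 20 − 2·(-27) = 74  (check: 276·(-63) + 235·74 = 2)
  q = 1: r = 1, s = 23 − 1·(-63) = 86, t = -27 − 1·74 = -101  (check: 276·86 + 235·(-101) = 1)
The row with r = 1 (the gcd) gives the Bezout coefficients s = 86, t = -101.
Result: 276 · (86) + 235 · (-101) = 1.

gcd(276, 235) = 1; s = 86, t = -101 (check: 276·86 + 235·(-101) = 1).


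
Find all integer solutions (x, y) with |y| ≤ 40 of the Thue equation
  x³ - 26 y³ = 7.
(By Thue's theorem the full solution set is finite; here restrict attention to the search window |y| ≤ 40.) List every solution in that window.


The equation is x³ - 26y³ = 7. For fixed y, x³ = 26·y³ + 7, so a solution requires the RHS to be a perfect cube.
Strategy: iterate y from -40 to 40, compute RHS = 26·y³ + 7, and check whether it is a (positive or negative) perfect cube.
Check small values of y:
  y = 0: RHS = 7 is not a perfect cube.
  y = 1: RHS = 33 is not a perfect cube.
  y = -1: RHS = -19 is not a perfect cube.
  y = 2: RHS = 215 is not a perfect cube.
  y = -2: RHS = -201 is not a perfect cube.
  y = 3: RHS = 709 is not a perfect cube.
  y = -3: RHS = -695 is not a perfect cube.
Continuing the search up to |y| = 40 finds no solutions either.
No (x, y) in the scanned range satisfies the equation.

No integer solutions with |y| ≤ 40.


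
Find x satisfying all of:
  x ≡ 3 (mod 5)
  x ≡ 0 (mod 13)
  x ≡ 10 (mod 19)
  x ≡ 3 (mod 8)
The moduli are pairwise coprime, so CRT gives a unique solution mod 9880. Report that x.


Product of moduli M = 5 · 13 · 19 · 8 = 9880.
Merge one congruence at a time:
  Start: x ≡ 3 (mod 5).
  Combine with x ≡ 0 (mod 13); new modulus lcm = 65.
    Write x = 3 + 5·t and substitute into x ≡ 0 (mod 13): 5·t ≡ 0 − 3 = -3 (mod 13).
    Reduce coefficients mod 13: 5·t ≡ 10 (mod 13).
    The inverse of 5 mod 13 is 8 (since 5·8 = 40 = 3·13 + 1), so t ≡ 8·10 = 80 ≡ 2 (mod 13).
    Then x = 3 + 5·2 = 13, valid modulo lcm(5, 13) = 65: x ≡ 13 (mod 65).
  Combine with x ≡ 10 (mod 19); new modulus lcm = 1235.
    Write x = 13 + 65·t and substitute into x ≡ 10 (mod 19): 65·t ≡ 10 − 13 = -3 (mod 19).
    Reduce coefficients mod 19: 8·t ≡ 16 (mod 19).
    The inverse of 8 mod 19 is 12 (since 8·12 = 96 = 5·19 + 1), so t ≡ 12·16 = 192 ≡ 2 (mod 19).
    Then x = 13 + 65·2 = 143, valid modulo lcm(65, 19) = 1235: x ≡ 143 (mod 1235).
  Combine with x ≡ 3 (mod 8); new modulus lcm = 9880.
    Write x = 143 + 1235·t and substitute into x ≡ 3 (mod 8): 1235·t ≡ 3 − 143 = -140 (mod 8).
    Reduce coefficients mod 8: 3·t ≡ 4 (mod 8).
    The inverse of 3 mod 8 is 3 (since 3·3 = 9 = 1·8 + 1), so t ≡ 3·4 = 12 ≡ 4 (mod 8).
    Then x = 143 + 1235·4 = 5083, valid modulo lcm(1235, 8) = 9880: x ≡ 5083 (mod 9880).
Verify against each original: 5083 mod 5 = 3, 5083 mod 13 = 0, 5083 mod 19 = 10, 5083 mod 8 = 3.

x ≡ 5083 (mod 9880).


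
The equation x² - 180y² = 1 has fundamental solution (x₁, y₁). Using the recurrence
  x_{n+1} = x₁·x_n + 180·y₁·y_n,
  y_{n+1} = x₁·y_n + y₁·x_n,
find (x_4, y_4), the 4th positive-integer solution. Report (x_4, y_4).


Step 1: Find the fundamental solution (x₁, y₁) of x² - 180y² = 1.
  Expand √180 as a continued fraction. a₀ = ⌊√180⌋ = 13; iterate m_{k+1} = d_k·a_k − m_k, d_{k+1} = (180 − m_{k+1}²)/d_k, a_{k+1} = ⌊(a₀ + m_{k+1})/d_{k+1}⌋ (starting m₀ = 0, d₀ = 1), with convergents p_k = a_k·p_{k-1} + p_{k-2}, q_k = a_k·q_{k-1} + q_{k-2} (p₋₁ = 1, q₋₁ = 0):
  k = 0: a₀ = 13; p₀/q₀ = 13/1; p₀² − 180·q₀² = 169 − 180 = -11.
  k = 1: m = 13, d = 11, a = ⌊(13 + 13)/11⌋ = 2; p/q = (2·13 + 1)/(2·1 + 0) = 27/2; p² − 180·q² = 729 − 720 = 9.
  k = 2: m = 9, d = 9, a = ⌊(13 + 9)/9⌋ = 2; p/q = (2·27 + 13)/(2·2 + 1) = 67/5; p² − 180·q² = 4489 − 4500 = -11.
  k = 3: m = 9, d = 11, a = ⌊(13 + 9)/11⌋ = 2; p/q = (2·67 + 27)/(2·5 + 2) = 161/12; p² − 180·q² = 25921 − 25920 = 1.
  The first convergent with p² − 180·q² = 1 gives the fundamental solution (x₁, y₁) = (161, 12).
Step 2: Apply the recurrence (x_{n+1}, y_{n+1}) = (x₁x_n + 180y₁y_n, x₁y_n + y₁x_n) repeatedly.
  From (x_1, y_1) = (161, 12): x_2 = 161·161 + 180·12·12 = 51841; y_2 = 161·12 + 12·161 = 3864.
  From (x_2, y_2) = (51841, 3864): x_3 = 161·51841 + 180·12·3864 = 16692641; y_3 = 161·3864 + 12·51841 = 1244196.
  From (x_3, y_3) = (16692641, 1244196): x_4 = 161·16692641 + 180·12·1244196 = 5374978561; y_4 = 161·1244196 + 12·16692641 = 400627248.
Step 3: Verify x_4² - 180·y_4² = 28890394531209630721 - 28890394531209630720 = 1 (should be 1). ✓

(x_1, y_1) = (161, 12); (x_4, y_4) = (5374978561, 400627248).


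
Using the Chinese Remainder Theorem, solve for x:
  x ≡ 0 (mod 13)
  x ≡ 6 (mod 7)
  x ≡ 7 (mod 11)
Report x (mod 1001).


Moduli 13, 7, 11 are pairwise coprime; by CRT there is a unique solution modulo M = 13 · 7 · 11 = 1001.
Solve pairwise, accumulating the modulus:
  Start with x ≡ 0 (mod 13).
  Combine with x ≡ 6 (mod 7): since gcd(13, 7) = 1, we get a unique residue mod 91.
    Write x = 0 + 13·t and substitute into x ≡ 6 (mod 7): 13·t ≡ 6 − 0 = 6 (mod 7).
    Reduce coefficients mod 7: 6·t ≡ 6 (mod 7).
    The inverse of 6 mod 7 is 6 (since 6·6 = 36 = 5·7 + 1), so t ≡ 6·6 = 36 ≡ 1 (mod 7).
    Then x = 0 + 13·1 = 13, valid modulo lcm(13, 7) = 91: x ≡ 13 (mod 91).
  Combine with x ≡ 7 (mod 11): since gcd(91, 11) = 1, we get a unique residue mod 1001.
    Write x = 13 + 91·t and substitute into x ≡ 7 (mod 11): 91·t ≡ 7 − 13 = -6 (mod 11).
    Reduce coefficients mod 11: 3·t ≡ 5 (mod 11).
    The inverse of 3 mod 11 is 4 (since 3·4 = 12 = 1·11 + 1), so t ≡ 4·5 = 20 ≡ 9 (mod 11).
    Then x = 13 + 91·9 = 832, valid modulo lcm(91, 11) = 1001: x ≡ 832 (mod 1001).
Verify: 832 mod 13 = 0 ✓, 832 mod 7 = 6 ✓, 832 mod 11 = 7 ✓.

x ≡ 832 (mod 1001).


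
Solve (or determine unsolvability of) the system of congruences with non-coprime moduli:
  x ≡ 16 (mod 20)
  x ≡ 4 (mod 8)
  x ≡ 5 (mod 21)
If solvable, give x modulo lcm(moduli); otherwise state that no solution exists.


Moduli 20, 8, 21 are not pairwise coprime, so CRT works modulo lcm(m_i) when all pairwise compatibility conditions hold.
Pairwise compatibility: gcd(m_i, m_j) must divide a_i - a_j for every pair.
Merge one congruence at a time:
  Start: x ≡ 16 (mod 20).
  Combine with x ≡ 4 (mod 8): gcd(20, 8) = 4; 4 - 16 = -12, which IS divisible by 4, so compatible.
    Write x = 16 + 20·t and substitute into x ≡ 4 (mod 8): 20·t ≡ 4 − 16 = -12 (mod 8).
    Divide the congruence (and modulus) by g = 4: 5·t ≡ -3 (mod 2).
    Reduce coefficients mod 2: 1·t ≡ 1 (mod 2).
    So t ≡ 1 (mod 2).
    Then x = 16 + 20·1 = 36, valid modulo lcm(20, 8) = 40: x ≡ 36 (mod 40).
  Combine with x ≡ 5 (mod 21): gcd(40, 21) = 1; 5 - 36 = -31, which IS divisible by 1, so compatible.
    Write x = 36 + 40·t and substitute into x ≡ 5 (mod 21): 40·t ≡ 5 − 36 = -31 (mod 21).
    Reduce coefficients mod 21: 19·t ≡ 11 (mod 21).
    The inverse of 19 mod 21 is 10 (since 19·10 = 190 = 9·21 + 1), so t ≡ 10·11 = 110 ≡ 5 (mod 21).
    Then x = 36 + 40·5 = 236, valid modulo lcm(40, 21) = 840: x ≡ 236 (mod 840).
Verify: 236 mod 20 = 16, 236 mod 8 = 4, 236 mod 21 = 5.

x ≡ 236 (mod 840).


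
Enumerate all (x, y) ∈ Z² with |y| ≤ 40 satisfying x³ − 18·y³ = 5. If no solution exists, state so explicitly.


The equation is x³ - 18y³ = 5. For fixed y, x³ = 18·y³ + 5, so a solution requires the RHS to be a perfect cube.
Strategy: iterate y from -40 to 40, compute RHS = 18·y³ + 5, and check whether it is a (positive or negative) perfect cube.
Check small values of y:
  y = 0: RHS = 5 is not a perfect cube.
  y = 1: RHS = 23 is not a perfect cube.
  y = -1: RHS = -13 is not a perfect cube.
  y = 2: RHS = 149 is not a perfect cube.
  y = -2: RHS = -139 is not a perfect cube.
  y = 3: RHS = 491 is not a perfect cube.
  y = -3: RHS = -481 is not a perfect cube.
Continuing the search up to |y| = 40 finds no solutions either.
No (x, y) in the scanned range satisfies the equation.

No integer solutions with |y| ≤ 40.


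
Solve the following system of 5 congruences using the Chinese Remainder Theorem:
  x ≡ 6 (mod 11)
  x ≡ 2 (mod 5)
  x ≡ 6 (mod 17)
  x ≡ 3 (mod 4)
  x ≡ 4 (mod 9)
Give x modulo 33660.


Product of moduli M = 11 · 5 · 17 · 4 · 9 = 33660.
Merge one congruence at a time:
  Start: x ≡ 6 (mod 11).
  Combine with x ≡ 2 (mod 5); new modulus lcm = 55.
    Write x = 6 + 11·t and substitute into x ≡ 2 (mod 5): 11·t ≡ 2 − 6 = -4 (mod 5).
    Reduce coefficients mod 5: 1·t ≡ 1 (mod 5).
    So t ≡ 1 (mod 5).
    Then x = 6 + 11·1 = 17, valid modulo lcm(11, 5) = 55: x ≡ 17 (mod 55).
  Combine with x ≡ 6 (mod 17); new modulus lcm = 935.
    Write x = 17 + 55·t and substitute into x ≡ 6 (mod 17): 55·t ≡ 6 − 17 = -11 (mod 17).
    Reduce coefficients mod 17: 4·t ≡ 6 (mod 17).
    The inverse of 4 mod 17 is 13 (since 4·13 = 52 = 3·17 + 1), so t ≡ 13·6 = 78 ≡ 10 (mod 17).
    Then x = 17 + 55·10 = 567, valid modulo lcm(55, 17) = 935: x ≡ 567 (mod 935).
  Combine with x ≡ 3 (mod 4); new modulus lcm = 3740.
    Write x = 567 + 935·t and substitute into x ≡ 3 (mod 4): 935·t ≡ 3 − 567 = -564 (mod 4).
    Reduce coefficients mod 4: 3·t ≡ 0 (mod 4).
    The inverse of 3 mod 4 is 3 (since 3·3 = 9 = 2·4 + 1), so t ≡ 3·0 = 0 ≡ 0 (mod 4).
    Then x = 567 + 935·0 = 567, valid modulo lcm(935, 4) = 3740: x ≡ 567 (mod 3740).
  Combine with x ≡ 4 (mod 9); new modulus lcm = 33660.
    Write x = 567 + 3740·t and substitute into x ≡ 4 (mod 9): 3740·t ≡ 4 − 567 = -563 (mod 9).
    Reduce coefficients mod 9: 5·t ≡ 4 (mod 9).
    The inverse of 5 mod 9 is 2 (since 5·2 = 10 = 1·9 + 1), so t ≡ 2·4 = 8 ≡ 8 (mod 9).
    Then x = 567 + 3740·8 = 30487, valid modulo lcm(3740, 9) = 33660: x ≡ 30487 (mod 33660).
Verify against each original: 30487 mod 11 = 6, 30487 mod 5 = 2, 30487 mod 17 = 6, 30487 mod 4 = 3, 30487 mod 9 = 4.

x ≡ 30487 (mod 33660).


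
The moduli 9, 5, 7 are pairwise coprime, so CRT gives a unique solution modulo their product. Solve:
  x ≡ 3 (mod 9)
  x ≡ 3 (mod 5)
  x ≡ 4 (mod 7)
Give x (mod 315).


Moduli 9, 5, 7 are pairwise coprime; by CRT there is a unique solution modulo M = 9 · 5 · 7 = 315.
Solve pairwise, accumulating the modulus:
  Start with x ≡ 3 (mod 9).
  Combine with x ≡ 3 (mod 5): since gcd(9, 5) = 1, we get a unique residue mod 45.
    Write x = 3 + 9·t and substitute into x ≡ 3 (mod 5): 9·t ≡ 3 − 3 = 0 (mod 5).
    Reduce coefficients mod 5: 4·t ≡ 0 (mod 5).
    The inverse of 4 mod 5 is 4 (since 4·4 = 16 = 3·5 + 1), so t ≡ 4·0 = 0 ≡ 0 (mod 5).
    Then x = 3 + 9·0 = 3, valid modulo lcm(9, 5) = 45: x ≡ 3 (mod 45).
  Combine with x ≡ 4 (mod 7): since gcd(45, 7) = 1, we get a unique residue mod 315.
    Write x = 3 + 45·t and substitute into x ≡ 4 (mod 7): 45·t ≡ 4 − 3 = 1 (mod 7).
    Reduce coefficients mod 7: 3·t ≡ 1 (mod 7).
    The inverse of 3 mod 7 is 5 (since 3·5 = 15 = 2·7 + 1), so t ≡ 5·1 = 5 ≡ 5 (mod 7).
    Then x = 3 + 45·5 = 228, valid modulo lcm(45, 7) = 315: x ≡ 228 (mod 315).
Verify: 228 mod 9 = 3 ✓, 228 mod 5 = 3 ✓, 228 mod 7 = 4 ✓.

x ≡ 228 (mod 315).


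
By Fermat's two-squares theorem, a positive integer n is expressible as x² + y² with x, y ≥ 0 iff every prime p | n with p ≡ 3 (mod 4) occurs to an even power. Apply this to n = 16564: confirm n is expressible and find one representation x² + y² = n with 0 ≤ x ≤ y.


Step 1: Factor n = 16564 = 2^2 · 41 · 101.
Step 2: Check the mod-4 condition on each prime factor: 2 = 2 (special); 41 ≡ 1 (mod 4), exponent 1; 101 ≡ 1 (mod 4), exponent 1.
All primes ≡ 3 (mod 4) appear to even exponent (or don't appear), so by the two-squares theorem n IS expressible as a sum of two squares.
Step 3: Build a representation. Group n = k² · m with k = 2 and m = 41 · 101 = 4141 (a product of primes ≡ 1 (mod 4)); a representation of m scales to one of n via (k·x)² + (k·y)² = k²(x² + y²). Each prime p ≡ 1 (mod 4) is itself a sum of two squares; find a² by testing p − a² for a perfect square:
  41: 41 − 1² = 40, 41 − 2² = 37, 41 − 3² = 32, 41 − 4² = 25 = 5² ⇒ 41 = 4² + 5².
  101: 101 − 1² = 100 = 10² ⇒ 101 = 1² + 10².
  Combine using the Brahmagupta–Fibonacci identity (a² + b²)(c² + d²) = (ac − bd)² + (ad + bc)² = (ac + bd)² + (ad − bc)²:
  41 · 101 = 4141: from (4² + 5²)(1² + 10²), take (4·1 − 5·10, 4·10 + 5·1) = (4 − 50, 40 + 5) = (-46, 45); dropping signs (only squares matter) gives (46, 45); check 46² + 45² = 2116 + 2025 = 4141 ✓.
  Scale by k = 2: (2·46, 2·45) = (92, 90).
Step 4: Order so x ≤ y and verify: 90² + 92² = 8100 + 8464 = 16564 = n. ✓

n = 16564 = 90² + 92² (one valid representation with x ≤ y).


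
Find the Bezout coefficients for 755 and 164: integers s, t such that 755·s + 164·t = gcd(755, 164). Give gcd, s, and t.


Euclidean algorithm on (755, 164) — divide until remainder is 0:
  755 = 4 · 164 + 99
  164 = 1 · 99 + 65
  99 = 1 · 65 + 34
  65 = 1 · 34 + 31
  34 = 1 · 31 + 3
  31 = 10 · 3 + 1
  3 = 3 · 1 + 0
gcd(755, 164) = 1.
Track Bezout coefficients alongside the remainders: start with r₀ = 755 = a·1 + b·0 (s = 1, t = 0) and r₁ = 164 = a·0 + b·1 (s = 0, t = 1); each new remainder r_{k+1} = r_{k-1} − q_k·r_k inherits s_{k+1} = s_{k-1} − q_k·s_k, t_{k+1} = t_{k-1} − q_k·t_k, so r_k = a·s_k + b·t_k at every step:
  q = 4: r = 99, s = 1 − 4·0 = 1, t = 0 − 4·1 = -4  (check: 755·1 + 164·(-4) = 99)
  q = 1: r = 65, s = 0 − 1·1 = -1, t = 1 − 1·(-4) = 5  (check: 755·(-1) + 164·5 = 65)
  q = 1: r = 34, s = 1 − 1·(-1) = 2, t = -4 − 1·5 = -9  (check: 755·2 + 164·(-9) = 34)
  q = 1: r = 31, s = -1 − 1·2 = -3, t = 5 − 1·(-9) = 14  (check: 755·(-3) + 164·14 = 31)
  q = 1: r = 3, s = 2 − 1·(-3) = 5, t = -9 − 1·14 = -23  (check: 755·5 + 164·(-23) = 3)
  q = 10: r = 1, s = -3 − 10·5 = -53, t = 14 − 10·(-23) = 244  (check: 755·(-53) + 164·244 = 1)
The row with r = 1 (the gcd) gives the Bezout coefficients s = -53, t = 244.
Result: 755 · (-53) + 164 · (244) = 1.

gcd(755, 164) = 1; s = -53, t = 244 (check: 755·(-53) + 164·244 = 1).


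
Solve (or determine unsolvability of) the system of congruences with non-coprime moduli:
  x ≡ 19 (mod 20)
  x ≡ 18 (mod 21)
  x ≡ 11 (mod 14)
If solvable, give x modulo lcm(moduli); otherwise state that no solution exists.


Moduli 20, 21, 14 are not pairwise coprime, so CRT works modulo lcm(m_i) when all pairwise compatibility conditions hold.
Pairwise compatibility: gcd(m_i, m_j) must divide a_i - a_j for every pair.
Merge one congruence at a time:
  Start: x ≡ 19 (mod 20).
  Combine with x ≡ 18 (mod 21): gcd(20, 21) = 1; 18 - 19 = -1, which IS divisible by 1, so compatible.
    Write x = 19 + 20·t and substitute into x ≡ 18 (mod 21): 20·t ≡ 18 − 19 = -1 (mod 21).
    Reduce coefficients mod 21: 20·t ≡ 20 (mod 21).
    The inverse of 20 mod 21 is 20 (since 20·20 = 400 = 19·21 + 1), so t ≡ 20·20 = 400 ≡ 1 (mod 21).
    Then x = 19 + 20·1 = 39, valid modulo lcm(20, 21) = 420: x ≡ 39 (mod 420).
  Combine with x ≡ 11 (mod 14): gcd(420, 14) = 14; 11 - 39 = -28, which IS divisible by 14, so compatible.
    Write x = 39 + 420·t and substitute into x ≡ 11 (mod 14): 420·t ≡ 11 − 39 = -28 (mod 14).
    Divide the congruence (and modulus) by g = 14: 30·t ≡ -2 (mod 1).
    Modulo 1 every t works; take t = 0.
    Then x = 39 + 420·0 = 39, valid modulo lcm(420, 14) = 420: x ≡ 39 (mod 420).
Verify: 39 mod 20 = 19, 39 mod 21 = 18, 39 mod 14 = 11.

x ≡ 39 (mod 420).


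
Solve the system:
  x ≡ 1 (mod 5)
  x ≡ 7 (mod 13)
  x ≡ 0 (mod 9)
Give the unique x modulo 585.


Moduli 5, 13, 9 are pairwise coprime; by CRT there is a unique solution modulo M = 5 · 13 · 9 = 585.
Solve pairwise, accumulating the modulus:
  Start with x ≡ 1 (mod 5).
  Combine with x ≡ 7 (mod 13): since gcd(5, 13) = 1, we get a unique residue mod 65.
    Write x = 1 + 5·t and substitute into x ≡ 7 (mod 13): 5·t ≡ 7 − 1 = 6 (mod 13).
    The inverse of 5 mod 13 is 8 (since 5·8 = 40 = 3·13 + 1), so t ≡ 8·6 = 48 ≡ 9 (mod 13).
    Then x = 1 + 5·9 = 46, valid modulo lcm(5, 13) = 65: x ≡ 46 (mod 65).
  Combine with x ≡ 0 (mod 9): since gcd(65, 9) = 1, we get a unique residue mod 585.
    Write x = 46 + 65·t and substitute into x ≡ 0 (mod 9): 65·t ≡ 0 − 46 = -46 (mod 9).
    Reduce coefficients mod 9: 2·t ≡ 8 (mod 9).
    The inverse of 2 mod 9 is 5 (since 2·5 = 10 = 1·9 + 1), so t ≡ 5·8 = 40 ≡ 4 (mod 9).
    Then x = 46 + 65·4 = 306, valid modulo lcm(65, 9) = 585: x ≡ 306 (mod 585).
Verify: 306 mod 5 = 1 ✓, 306 mod 13 = 7 ✓, 306 mod 9 = 0 ✓.

x ≡ 306 (mod 585).


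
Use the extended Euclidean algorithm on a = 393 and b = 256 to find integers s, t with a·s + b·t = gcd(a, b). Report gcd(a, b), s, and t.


Euclidean algorithm on (393, 256) — divide until remainder is 0:
  393 = 1 · 256 + 137
  256 = 1 · 137 + 119
  137 = 1 · 119 + 18
  119 = 6 · 18 + 11
  18 = 1 · 11 + 7
  11 = 1 · 7 + 4
  7 = 1 · 4 + 3
  4 = 1 · 3 + 1
  3 = 3 · 1 + 0
gcd(393, 256) = 1.
Track Bezout coefficients alongside the remainders: start with r₀ = 393 = a·1 + b·0 (s = 1, t = 0) and r₁ = 256 = a·0 + b·1 (s = 0, t = 1); each new remainder r_{k+1} = r_{k-1} − q_k·r_k inherits s_{k+1} = s_{k-1} − q_k·s_k, t_{k+1} = t_{k-1} − q_k·t_k, so r_k = a·s_k + b·t_k at every step:
  q = 1: r = 137, s = 1 − 1·0 = 1, t = 0 − 1·1 = -1  (check: 393·1 + 256·(-1) = 137)
  q = 1: r = 119, s = 0 − 1·1 = -1, t = 1 − 1·(-1) = 2  (check: 393·(-1) + 256·2 = 119)
  q = 1: r = 18, s = 1 − 1·(-1) = 2, t = -1 − 1·2 = -3  (check: 393·2 + 256·(-3) = 18)
  q = 6: r = 11, s = -1 − 6·2 = -13, t = 2 − 6·(-3) = 20  (check: 393·(-13) + 256·20 = 11)
  q = 1: r = 7, s = 2 − 1·(-13) = 15, t = -3 − 1·20 = -23  (check: 393·15 + 256·(-23) = 7)
  q = 1: r = 4, s = -13 − 1·15 = -28, t = 20 − 1·(-23) = 43  (check: 393·(-28) + 256·43 = 4)
  q = 1: r = 3, s = 15 − 1·(-28) = 43, t = -23 − 1·43 = -66  (check: 393·43 + 256·(-66) = 3)
  q = 1: r = 1, s = -28 − 1·43 = -71, t = 43 − 1·(-66) = 109  (check: 393·(-71) + 256·109 = 1)
The row with r = 1 (the gcd) gives the Bezout coefficients s = -71, t = 109.
Result: 393 · (-71) + 256 · (109) = 1.

gcd(393, 256) = 1; s = -71, t = 109 (check: 393·(-71) + 256·109 = 1).


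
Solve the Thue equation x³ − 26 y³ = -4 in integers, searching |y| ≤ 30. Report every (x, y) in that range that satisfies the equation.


The equation is x³ - 26y³ = -4. For fixed y, x³ = 26·y³ − 4, so a solution requires the RHS to be a perfect cube.
Strategy: iterate y from -30 to 30, compute RHS = 26·y³ − 4, and check whether it is a (positive or negative) perfect cube.
Check small values of y:
  y = 0: RHS = -4 is not a perfect cube.
  y = 1: RHS = 22 is not a perfect cube.
  y = -1: RHS = -30 is not a perfect cube.
  y = 2: RHS = 204 is not a perfect cube.
  y = -2: RHS = -212 is not a perfect cube.
  y = 3: RHS = 698 is not a perfect cube.
  y = -3: RHS = -706 is not a perfect cube.
Continuing the search up to |y| = 30 finds no solutions either.
No (x, y) in the scanned range satisfies the equation.

No integer solutions with |y| ≤ 30.


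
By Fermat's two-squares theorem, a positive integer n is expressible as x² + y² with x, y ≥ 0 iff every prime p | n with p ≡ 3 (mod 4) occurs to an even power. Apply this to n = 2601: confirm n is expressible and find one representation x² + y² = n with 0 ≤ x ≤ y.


Step 1: Factor n = 2601 = 3^2 · 17^2.
Step 2: Check the mod-4 condition on each prime factor: 3 ≡ 3 (mod 4), exponent 2 (must be even); 17 ≡ 1 (mod 4), exponent 2.
All primes ≡ 3 (mod 4) appear to even exponent (or don't appear), so by the two-squares theorem n IS expressible as a sum of two squares.
Step 3: Build a representation. Group n = k² · m with k = 3 and m = 17 · 17 = 289 (a product of primes ≡ 1 (mod 4)); a representation of m scales to one of n via (k·x)² + (k·y)² = k²(x² + y²). Each prime p ≡ 1 (mod 4) is itself a sum of two squares; find a² by testing p − a² for a perfect square:
  17: 17 − 1² = 16 = 4² ⇒ 17 = 1² + 4².
  Combine using the Brahmagupta–Fibonacci identity (a² + b²)(c² + d²) = (ac − bd)² + (ad + bc)² = (ac + bd)² + (ad − bc)²:
  17 · 17 = 289: from (1² + 4²)(1² + 4²), take (1·1 − 4·4, 1·4 + 4·1) = (1 − 16, 4 + 4) = (-15, 8); dropping signs (only squares matter) gives (15, 8); check 15² + 8² = 225 + 64 = 289 ✓.
  Scale by k = 3: (3·15, 3·8) = (45, 24).
Step 4: Order so x ≤ y and verify: 24² + 45² = 576 + 2025 = 2601 = n. ✓

n = 2601 = 24² + 45² (one valid representation with x ≤ y).


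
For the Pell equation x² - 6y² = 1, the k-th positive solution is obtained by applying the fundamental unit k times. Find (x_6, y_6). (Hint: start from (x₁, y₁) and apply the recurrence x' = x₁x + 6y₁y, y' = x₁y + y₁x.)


Step 1: Find the fundamental solution (x₁, y₁) of x² - 6y² = 1.
  Expand √6 as a continued fraction. a₀ = ⌊√6⌋ = 2; iterate m_{k+1} = d_k·a_k − m_k, d_{k+1} = (6 − m_{k+1}²)/d_k, a_{k+1} = ⌊(a₀ + m_{k+1})/d_{k+1}⌋ (starting m₀ = 0, d₀ = 1), with convergents p_k = a_k·p_{k-1} + p_{k-2}, q_k = a_k·q_{k-1} + q_{k-2} (p₋₁ = 1, q₋₁ = 0):
  k = 0: a₀ = 2; p₀/q₀ = 2/1; p₀² − 6·q₀² = 4 − 6 = -2.
  k = 1: m = 2, d = 2, a = ⌊(2 + 2)/2⌋ = 2; p/q = (2·2 + 1)/(2·1 + 0) = 5/2; p² − 6·q² = 25 − 24 = 1.
  The first convergent with p² − 6·q² = 1 gives the fundamental solution (x₁, y₁) = (5, 2).
Step 2: Apply the recurrence (x_{n+1}, y_{n+1}) = (x₁x_n + 6y₁y_n, x₁y_n + y₁x_n) repeatedly.
  From (x_1, y_1) = (5, 2): x_2 = 5·5 + 6·2·2 = 49; y_2 = 5·2 + 2·5 = 20.
  From (x_2, y_2) = (49, 20): x_3 = 5·49 + 6·2·20 = 485; y_3 = 5·20 + 2·49 = 198.
  From (x_3, y_3) = (485, 198): x_4 = 5·485 + 6·2·198 = 4801; y_4 = 5·198 + 2·485 = 1960.
  From (x_4, y_4) = (4801, 1960): x_5 = 5·4801 + 6·2·1960 = 47525; y_5 = 5·1960 + 2·4801 = 19402.
  From (x_5, y_5) = (47525, 19402): x_6 = 5·47525 + 6·2·19402 = 470449; y_6 = 5·19402 + 2·47525 = 192060.
Step 3: Verify x_6² - 6·y_6² = 221322261601 - 221322261600 = 1 (should be 1). ✓

(x_1, y_1) = (5, 2); (x_6, y_6) = (470449, 192060).


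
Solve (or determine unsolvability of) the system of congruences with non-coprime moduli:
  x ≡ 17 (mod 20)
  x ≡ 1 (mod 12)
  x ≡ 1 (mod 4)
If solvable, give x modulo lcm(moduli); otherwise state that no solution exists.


Moduli 20, 12, 4 are not pairwise coprime, so CRT works modulo lcm(m_i) when all pairwise compatibility conditions hold.
Pairwise compatibility: gcd(m_i, m_j) must divide a_i - a_j for every pair.
Merge one congruence at a time:
  Start: x ≡ 17 (mod 20).
  Combine with x ≡ 1 (mod 12): gcd(20, 12) = 4; 1 - 17 = -16, which IS divisible by 4, so compatible.
    Write x = 17 + 20·t and substitute into x ≡ 1 (mod 12): 20·t ≡ 1 − 17 = -16 (mod 12).
    Divide the congruence (and modulus) by g = 4: 5·t ≡ -4 (mod 3).
    Reduce coefficients mod 3: 2·t ≡ 2 (mod 3).
    The inverse of 2 mod 3 is 2 (since 2·2 = 4 = 1·3 + 1), so t ≡ 2·2 = 4 ≡ 1 (mod 3).
    Then x = 17 + 20·1 = 37, valid modulo lcm(20, 12) = 60: x ≡ 37 (mod 60).
  Combine with x ≡ 1 (mod 4): gcd(60, 4) = 4; 1 - 37 = -36, which IS divisible by 4, so compatible.
    Write x = 37 + 60·t and substitute into x ≡ 1 (mod 4): 60·t ≡ 1 − 37 = -36 (mod 4).
    Divide the congruence (and modulus) by g = 4: 15·t ≡ -9 (mod 1).
    Modulo 1 every t works; take t = 0.
    Then x = 37 + 60·0 = 37, valid modulo lcm(60, 4) = 60: x ≡ 37 (mod 60).
Verify: 37 mod 20 = 17, 37 mod 12 = 1, 37 mod 4 = 1.

x ≡ 37 (mod 60).


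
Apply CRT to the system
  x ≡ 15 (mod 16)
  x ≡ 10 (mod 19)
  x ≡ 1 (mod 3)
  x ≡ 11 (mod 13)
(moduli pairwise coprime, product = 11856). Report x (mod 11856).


Product of moduli M = 16 · 19 · 3 · 13 = 11856.
Merge one congruence at a time:
  Start: x ≡ 15 (mod 16).
  Combine with x ≡ 10 (mod 19); new modulus lcm = 304.
    Write x = 15 + 16·t and substitute into x ≡ 10 (mod 19): 16·t ≡ 10 − 15 = -5 (mod 19).
    Reduce coefficients mod 19: 16·t ≡ 14 (mod 19).
    The inverse of 16 mod 19 is 6 (since 16·6 = 96 = 5·19 + 1), so t ≡ 6·14 = 84 ≡ 8 (mod 19).
    Then x = 15 + 16·8 = 143, valid modulo lcm(16, 19) = 304: x ≡ 143 (mod 304).
  Combine with x ≡ 1 (mod 3); new modulus lcm = 912.
    Write x = 143 + 304·t and substitute into x ≡ 1 (mod 3): 304·t ≡ 1 − 143 = -142 (mod 3).
    Reduce coefficients mod 3: 1·t ≡ 2 (mod 3).
    So t ≡ 2 (mod 3).
    Then x = 143 + 304·2 = 751, valid modulo lcm(304, 3) = 912: x ≡ 751 (mod 912).
  Combine with x ≡ 11 (mod 13); new modulus lcm = 11856.
    Write x = 751 + 912·t and substitute into x ≡ 11 (mod 13): 912·t ≡ 11 − 751 = -740 (mod 13).
    Reduce coefficients mod 13: 2·t ≡ 1 (mod 13).
    The inverse of 2 mod 13 is 7 (since 2·7 = 14 = 1·13 + 1), so t ≡ 7·1 = 7 ≡ 7 (mod 13).
    Then x = 751 + 912·7 = 7135, valid modulo lcm(912, 13) = 11856: x ≡ 7135 (mod 11856).
Verify against each original: 7135 mod 16 = 15, 7135 mod 19 = 10, 7135 mod 3 = 1, 7135 mod 13 = 11.

x ≡ 7135 (mod 11856).
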